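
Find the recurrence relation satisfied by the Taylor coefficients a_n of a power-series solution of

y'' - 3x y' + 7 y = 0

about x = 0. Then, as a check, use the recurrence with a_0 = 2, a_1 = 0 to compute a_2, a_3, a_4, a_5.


Substitute y = sum_n a_n x^n.
y''(x) has coefficient (n+2)(n+1) a_{n+2} at x^n;
-3 x y'(x) has coefficient -3 n a_n at x^n (shift);
7 y(x) has coefficient 7 a_n at x^n.
Matching x^n: (n+2)(n+1) a_{n+2} + (-3n + 7) a_n = 0.
Thus a_{n+2} = (3n - 7) / ((n+1)(n+2)) * a_n.

Check with a_0 = 2, a_1 = 0 (apply the recurrence for n = 0, 1, 2, 3): a_0 = 2, a_1 = 0, a_2 = -7, a_3 = 0, a_4 = 7/12, a_5 = 0.

a_(n+2) = (3n - 7) / ((n+1)(n+2)) * a_n; check: a_0 = 2, a_1 = 0, a_2 = -7, a_3 = 0, a_4 = 7/12, a_5 = 0


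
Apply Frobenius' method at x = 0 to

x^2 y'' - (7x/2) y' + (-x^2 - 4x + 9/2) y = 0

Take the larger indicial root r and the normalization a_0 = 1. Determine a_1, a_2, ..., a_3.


Write in Frobenius form y'' + (p(x)/x) y' + (q(x)/x^2) y = 0:
  p(x) = -7/2,  q(x) = -x^2 - 4x + 9/2.
Indicial equation: r(r-1) + (-7/2) r + (9/2) = 0 -> roots r_1 = 3, r_2 = 3/2.
Take r = r_1 = 3. Let y(x) = x^r sum_{n>=0} a_n x^n with a_0 = 1.
Substitute y = x^r sum a_n x^n and match x^{r+n}. The recurrence is
  D(n) a_n - 4 a_{n-1} - 1 a_{n-2} = 0,  where D(n) = (r+n)(r+n-1) + (-7/2)(r+n) + (9/2).
  a_n = [4 a_{n-1} + 1 a_{n-2}] / D(n).
Since the indicial polynomial factors as (r - r_1)(r - r_2), D(n) = (r_1 + n - r_1)(r_1 + n - r_2) = n(n + 3/2).
Evaluating step by step (a_0 = 1):
  n = 1: D(1) = 1(1 + 3/2) = 5/2; numerator = 4(1) = 4; a_1 = (4)/(5/2) = 8/5
  n = 2: D(2) = 2(2 + 3/2) = 7; numerator = 4(8/5) + 1(1) = 37/5; a_2 = (37/5)/(7) = 37/35
  n = 3: D(3) = 3(3 + 3/2) = 27/2; numerator = 4(37/35) + 1(8/5) = 204/35; a_3 = (204/35)/(27/2) = 136/315

r = 3; a_0 = 1; a_1 = 8/5; a_2 = 37/35; a_3 = 136/315


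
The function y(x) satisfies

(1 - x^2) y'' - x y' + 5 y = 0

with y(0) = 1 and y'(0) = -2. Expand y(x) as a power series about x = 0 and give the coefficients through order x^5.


Ansatz: y(x) = sum_{n>=0} a_n x^n, so y'(x) = sum_{n>=1} n a_n x^(n-1) and y''(x) = sum_{n>=2} n(n-1) a_n x^(n-2).
Substitute into P(x) y'' + Q(x) y' + R(x) y = 0 with P(x) = 1 - x^2, Q(x) = -x, R(x) = 5, and match powers of x.
Initial conditions: a_0 = 1, a_1 = -2.
Setting the coefficient of each power of x to zero and solving order by order (substituting the coefficients already found):
  x^0: 2 a_2 + 5 a_0 = 0  ->  2 a_2 = -5 a_0 = -5  ->  a_2 = -5/2
  x^1: 6 a_3 + 4 a_1 = 0  ->  6 a_3 = -4 a_1 = 8  ->  a_3 = 4/3
  x^2: 12 a_4 + a_2 = 0  ->  12 a_4 = -a_2 = 5/2  ->  a_4 = 5/24
  x^3: 20 a_5 - 4 a_3 = 0  ->  20 a_5 = 4 a_3 = 16/3  ->  a_5 = 4/15
Truncated series: y(x) = 1 - 2 x - (5/2) x^2 + (4/3) x^3 + (5/24) x^4 + (4/15) x^5 + O(x^6).

a_0 = 1; a_1 = -2; a_2 = -5/2; a_3 = 4/3; a_4 = 5/24; a_5 = 4/15


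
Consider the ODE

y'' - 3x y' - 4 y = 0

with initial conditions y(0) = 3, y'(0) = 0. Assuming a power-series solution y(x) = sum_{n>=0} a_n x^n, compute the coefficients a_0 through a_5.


Ansatz: y(x) = sum_{n>=0} a_n x^n, so y'(x) = sum_{n>=1} n a_n x^(n-1) and y''(x) = sum_{n>=2} n(n-1) a_n x^(n-2).
Substitute into P(x) y'' + Q(x) y' + R(x) y = 0 with P(x) = 1, Q(x) = -3x, R(x) = -4, and match powers of x.
Initial conditions: a_0 = 3, a_1 = 0.
Setting the coefficient of each power of x to zero and solving order by order (substituting the coefficients already found):
  x^0: 2 a_2 - 4 a_0 = 0  ->  2 a_2 = 4 a_0 = 12  ->  a_2 = 6
  x^1: 6 a_3 - 7 a_1 = 0  ->  6 a_3 = 7 a_1 = 0  ->  a_3 = 0
  x^2: 12 a_4 - 10 a_2 = 0  ->  12 a_4 = 10 a_2 = 60  ->  a_4 = 5
  x^3: 20 a_5 - 13 a_3 = 0  ->  20 a_5 = 13 a_3 = 0  ->  a_5 = 0
Truncated series: y(x) = 3 + 6 x^2 + 5 x^4 + O(x^6).

a_0 = 3; a_1 = 0; a_2 = 6; a_3 = 0; a_4 = 5; a_5 = 0


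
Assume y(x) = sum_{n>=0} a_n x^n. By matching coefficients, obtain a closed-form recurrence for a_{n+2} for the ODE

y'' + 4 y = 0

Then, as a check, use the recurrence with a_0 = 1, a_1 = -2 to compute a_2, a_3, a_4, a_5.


Substitute y = sum_n a_n x^n into y'' + (const) y = 0.
y''(x) = sum_{n>=0} (n+2)(n+1) a_{n+2} x^n.
The ODE becomes sum_n [(n+2)(n+1) a_{n+2} + 4 a_n] x^n = 0.
Setting each coefficient to zero gives the recurrence:
  (n+2)(n+1) a_{n+2} + 4 a_n = 0,
  a_{n+2} = -4 / ((n+1)(n+2)) a_n.

Check with a_0 = 1, a_1 = -2 (apply the recurrence for n = 0, 1, 2, 3): a_0 = 1, a_1 = -2, a_2 = -2, a_3 = 4/3, a_4 = 2/3, a_5 = -4/15.

a_{n+2} = -4/((n+1)(n+2)) * a_n; check: a_0 = 1, a_1 = -2, a_2 = -2, a_3 = 4/3, a_4 = 2/3, a_5 = -4/15


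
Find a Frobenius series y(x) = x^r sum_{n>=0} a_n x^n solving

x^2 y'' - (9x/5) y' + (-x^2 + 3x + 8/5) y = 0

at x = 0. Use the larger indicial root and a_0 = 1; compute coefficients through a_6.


Write in Frobenius form y'' + (p(x)/x) y' + (q(x)/x^2) y = 0:
  p(x) = -9/5,  q(x) = -x^2 + 3x + 8/5.
Indicial equation: r(r-1) + (-9/5) r + (8/5) = 0 -> roots r_1 = 2, r_2 = 4/5.
Take r = r_1 = 2. Let y(x) = x^r sum_{n>=0} a_n x^n with a_0 = 1.
Substitute y = x^r sum a_n x^n and match x^{r+n}. The recurrence is
  D(n) a_n + 3 a_{n-1} - 1 a_{n-2} = 0,  where D(n) = (r+n)(r+n-1) + (-9/5)(r+n) + (8/5).
  a_n = [-3 a_{n-1} + 1 a_{n-2}] / D(n).
Since the indicial polynomial factors as (r - r_1)(r - r_2), D(n) = (r_1 + n - r_1)(r_1 + n - r_2) = n(n + 6/5).
Evaluating step by step (a_0 = 1):
  n = 1: D(1) = 1(1 + 6/5) = 11/5; numerator = -3(1) = -3; a_1 = (-3)/(11/5) = -15/11
  n = 2: D(2) = 2(2 + 6/5) = 32/5; numerator = -3(-15/11) + 1(1) = 56/11; a_2 = (56/11)/(32/5) = 35/44
  n = 3: D(3) = 3(3 + 6/5) = 63/5; numerator = -3(35/44) + 1(-15/11) = -15/4; a_3 = (-15/4)/(63/5) = -25/84
  n = 4: D(4) = 4(4 + 6/5) = 104/5; numerator = -3(-25/84) + 1(35/44) = 130/77; a_4 = (130/77)/(104/5) = 25/308
  n = 5: D(5) = 5(5 + 6/5) = 31; numerator = -3(25/308) + 1(-25/84) = -125/231; a_5 = (-125/231)/(31) = -125/7161
  n = 6: D(6) = 6(6 + 6/5) = 216/5; numerator = -3(-125/7161) + 1(25/308) = 1275/9548; a_6 = (1275/9548)/(216/5) = 2125/687456

r = 2; a_0 = 1; a_1 = -15/11; a_2 = 35/44; a_3 = -25/84; a_4 = 25/308; a_5 = -125/7161; a_6 = 2125/687456


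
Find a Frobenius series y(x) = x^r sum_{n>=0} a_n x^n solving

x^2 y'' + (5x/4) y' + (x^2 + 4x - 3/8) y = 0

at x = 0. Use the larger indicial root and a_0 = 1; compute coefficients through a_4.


Write in Frobenius form y'' + (p(x)/x) y' + (q(x)/x^2) y = 0:
  p(x) = 5/4,  q(x) = x^2 + 4x - 3/8.
Indicial equation: r(r-1) + (5/4) r + (-3/8) = 0 -> roots r_1 = 1/2, r_2 = -3/4.
Take r = r_1 = 1/2. Let y(x) = x^r sum_{n>=0} a_n x^n with a_0 = 1.
Substitute y = x^r sum a_n x^n and match x^{r+n}. The recurrence is
  D(n) a_n + 4 a_{n-1} + 1 a_{n-2} = 0,  where D(n) = (r+n)(r+n-1) + (5/4)(r+n) + (-3/8).
  a_n = [-4 a_{n-1} - 1 a_{n-2}] / D(n).
Since the indicial polynomial factors as (r - r_1)(r - r_2), D(n) = (r_1 + n - r_1)(r_1 + n - r_2) = n(n + 5/4).
Evaluating step by step (a_0 = 1):
  n = 1: D(1) = 1(1 + 5/4) = 9/4; numerator = -4(1) = -4; a_1 = (-4)/(9/4) = -16/9
  n = 2: D(2) = 2(2 + 5/4) = 13/2; numerator = -4(-16/9) - 1(1) = 55/9; a_2 = (55/9)/(13/2) = 110/117
  n = 3: D(3) = 3(3 + 5/4) = 51/4; numerator = -4(110/117) - 1(-16/9) = -232/117; a_3 = (-232/117)/(51/4) = -928/5967
  n = 4: D(4) = 4(4 + 5/4) = 21; numerator = -4(-928/5967) - 1(110/117) = -146/459; a_4 = (-146/459)/(21) = -146/9639

r = 1/2; a_0 = 1; a_1 = -16/9; a_2 = 110/117; a_3 = -928/5967; a_4 = -146/9639


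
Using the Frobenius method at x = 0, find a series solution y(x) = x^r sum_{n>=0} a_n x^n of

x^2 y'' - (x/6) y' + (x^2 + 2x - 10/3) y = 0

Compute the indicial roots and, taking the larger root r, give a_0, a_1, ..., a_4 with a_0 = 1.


Write in Frobenius form y'' + (p(x)/x) y' + (q(x)/x^2) y = 0:
  p(x) = -1/6,  q(x) = x^2 + 2x - 10/3.
Indicial equation: r(r-1) + (-1/6) r + (-10/3) = 0 -> roots r_1 = 5/2, r_2 = -4/3.
Take r = r_1 = 5/2. Let y(x) = x^r sum_{n>=0} a_n x^n with a_0 = 1.
Substitute y = x^r sum a_n x^n and match x^{r+n}. The recurrence is
  D(n) a_n + 2 a_{n-1} + 1 a_{n-2} = 0,  where D(n) = (r+n)(r+n-1) + (-1/6)(r+n) + (-10/3).
  a_n = [-2 a_{n-1} - 1 a_{n-2}] / D(n).
Since the indicial polynomial factors as (r - r_1)(r - r_2), D(n) = (r_1 + n - r_1)(r_1 + n - r_2) = n(n + 23/6).
Evaluating step by step (a_0 = 1):
  n = 1: D(1) = 1(1 + 23/6) = 29/6; numerator = -2(1) = -2; a_1 = (-2)/(29/6) = -12/29
  n = 2: D(2) = 2(2 + 23/6) = 35/3; numerator = -2(-12/29) - 1(1) = -5/29; a_2 = (-5/29)/(35/3) = -3/203
  n = 3: D(3) = 3(3 + 23/6) = 41/2; numerator = -2(-3/203) - 1(-12/29) = 90/203; a_3 = (90/203)/(41/2) = 180/8323
  n = 4: D(4) = 4(4 + 23/6) = 94/3; numerator = -2(180/8323) - 1(-3/203) = -237/8323; a_4 = (-237/8323)/(94/3) = -711/782362

r = 5/2; a_0 = 1; a_1 = -12/29; a_2 = -3/203; a_3 = 180/8323; a_4 = -711/782362


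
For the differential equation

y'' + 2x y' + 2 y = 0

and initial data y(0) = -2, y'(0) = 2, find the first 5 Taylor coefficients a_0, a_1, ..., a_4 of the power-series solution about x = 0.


Ansatz: y(x) = sum_{n>=0} a_n x^n, so y'(x) = sum_{n>=1} n a_n x^(n-1) and y''(x) = sum_{n>=2} n(n-1) a_n x^(n-2).
Substitute into P(x) y'' + Q(x) y' + R(x) y = 0 with P(x) = 1, Q(x) = 2x, R(x) = 2, and match powers of x.
Initial conditions: a_0 = -2, a_1 = 2.
Setting the coefficient of each power of x to zero and solving order by order (substituting the coefficients already found):
  x^0: 2 a_2 + 2 a_0 = 0  ->  2 a_2 = -2 a_0 = 4  ->  a_2 = 2
  x^1: 6 a_3 + 4 a_1 = 0  ->  6 a_3 = -4 a_1 = -8  ->  a_3 = -4/3
  x^2: 12 a_4 + 6 a_2 = 0  ->  12 a_4 = -6 a_2 = -12  ->  a_4 = -1
Truncated series: y(x) = -2 + 2 x + 2 x^2 - (4/3) x^3 - x^4 + O(x^5).

a_0 = -2; a_1 = 2; a_2 = 2; a_3 = -4/3; a_4 = -1


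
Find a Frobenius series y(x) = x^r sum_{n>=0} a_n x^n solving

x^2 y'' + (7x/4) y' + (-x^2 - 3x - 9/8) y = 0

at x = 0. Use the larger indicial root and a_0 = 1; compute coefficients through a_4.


Write in Frobenius form y'' + (p(x)/x) y' + (q(x)/x^2) y = 0:
  p(x) = 7/4,  q(x) = -x^2 - 3x - 9/8.
Indicial equation: r(r-1) + (7/4) r + (-9/8) = 0 -> roots r_1 = 3/4, r_2 = -3/2.
Take r = r_1 = 3/4. Let y(x) = x^r sum_{n>=0} a_n x^n with a_0 = 1.
Substitute y = x^r sum a_n x^n and match x^{r+n}. The recurrence is
  D(n) a_n - 3 a_{n-1} - 1 a_{n-2} = 0,  where D(n) = (r+n)(r+n-1) + (7/4)(r+n) + (-9/8).
  a_n = [3 a_{n-1} + 1 a_{n-2}] / D(n).
Since the indicial polynomial factors as (r - r_1)(r - r_2), D(n) = (r_1 + n - r_1)(r_1 + n - r_2) = n(n + 9/4).
Evaluating step by step (a_0 = 1):
  n = 1: D(1) = 1(1 + 9/4) = 13/4; numerator = 3(1) = 3; a_1 = (3)/(13/4) = 12/13
  n = 2: D(2) = 2(2 + 9/4) = 17/2; numerator = 3(12/13) + 1(1) = 49/13; a_2 = (49/13)/(17/2) = 98/221
  n = 3: D(3) = 3(3 + 9/4) = 63/4; numerator = 3(98/221) + 1(12/13) = 498/221; a_3 = (498/221)/(63/4) = 664/4641
  n = 4: D(4) = 4(4 + 9/4) = 25; numerator = 3(664/4641) + 1(98/221) = 1350/1547; a_4 = (1350/1547)/(25) = 54/1547

r = 3/4; a_0 = 1; a_1 = 12/13; a_2 = 98/221; a_3 = 664/4641; a_4 = 54/1547


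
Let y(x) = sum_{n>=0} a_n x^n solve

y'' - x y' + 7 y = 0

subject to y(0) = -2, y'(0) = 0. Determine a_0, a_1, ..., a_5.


Ansatz: y(x) = sum_{n>=0} a_n x^n, so y'(x) = sum_{n>=1} n a_n x^(n-1) and y''(x) = sum_{n>=2} n(n-1) a_n x^(n-2).
Substitute into P(x) y'' + Q(x) y' + R(x) y = 0 with P(x) = 1, Q(x) = -x, R(x) = 7, and match powers of x.
Initial conditions: a_0 = -2, a_1 = 0.
Setting the coefficient of each power of x to zero and solving order by order (substituting the coefficients already found):
  x^0: 2 a_2 + 7 a_0 = 0  ->  2 a_2 = -7 a_0 = 14  ->  a_2 = 7
  x^1: 6 a_3 + 6 a_1 = 0  ->  6 a_3 = -6 a_1 = 0  ->  a_3 = 0
  x^2: 12 a_4 + 5 a_2 = 0  ->  12 a_4 = -5 a_2 = -35  ->  a_4 = -35/12
  x^3: 20 a_5 + 4 a_3 = 0  ->  20 a_5 = -4 a_3 = 0  ->  a_5 = 0
Truncated series: y(x) = -2 + 7 x^2 - (35/12) x^4 + O(x^6).

a_0 = -2; a_1 = 0; a_2 = 7; a_3 = 0; a_4 = -35/12; a_5 = 0


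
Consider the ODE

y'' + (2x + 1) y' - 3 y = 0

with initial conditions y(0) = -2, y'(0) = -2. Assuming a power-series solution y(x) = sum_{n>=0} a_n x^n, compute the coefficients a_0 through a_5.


Ansatz: y(x) = sum_{n>=0} a_n x^n, so y'(x) = sum_{n>=1} n a_n x^(n-1) and y''(x) = sum_{n>=2} n(n-1) a_n x^(n-2).
Substitute into P(x) y'' + Q(x) y' + R(x) y = 0 with P(x) = 1, Q(x) = 2x + 1, R(x) = -3, and match powers of x.
Initial conditions: a_0 = -2, a_1 = -2.
Setting the coefficient of each power of x to zero and solving order by order (substituting the coefficients already found):
  x^0: 2 a_2 + a_1 - 3 a_0 = 0  ->  2 a_2 = -a_1 + 3 a_0 = -4  ->  a_2 = -2
  x^1: 6 a_3 + 2 a_2 - a_1 = 0  ->  6 a_3 = -2 a_2 + a_1 = 2  ->  a_3 = 1/3
  x^2: 12 a_4 + 3 a_3 + a_2 = 0  ->  12 a_4 = -3 a_3 - a_2 = 1  ->  a_4 = 1/12
  x^3: 20 a_5 + 4 a_4 + 3 a_3 = 0  ->  20 a_5 = -4 a_4 - 3 a_3 = -4/3  ->  a_5 = -1/15
Truncated series: y(x) = -2 - 2 x - 2 x^2 + (1/3) x^3 + (1/12) x^4 - (1/15) x^5 + O(x^6).

a_0 = -2; a_1 = -2; a_2 = -2; a_3 = 1/3; a_4 = 1/12; a_5 = -1/15


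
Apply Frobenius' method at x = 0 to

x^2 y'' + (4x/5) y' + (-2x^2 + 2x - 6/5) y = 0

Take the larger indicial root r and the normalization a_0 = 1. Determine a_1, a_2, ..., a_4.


Write in Frobenius form y'' + (p(x)/x) y' + (q(x)/x^2) y = 0:
  p(x) = 4/5,  q(x) = -2x^2 + 2x - 6/5.
Indicial equation: r(r-1) + (4/5) r + (-6/5) = 0 -> roots r_1 = 6/5, r_2 = -1.
Take r = r_1 = 6/5. Let y(x) = x^r sum_{n>=0} a_n x^n with a_0 = 1.
Substitute y = x^r sum a_n x^n and match x^{r+n}. The recurrence is
  D(n) a_n + 2 a_{n-1} - 2 a_{n-2} = 0,  where D(n) = (r+n)(r+n-1) + (4/5)(r+n) + (-6/5).
  a_n = [-2 a_{n-1} + 2 a_{n-2}] / D(n).
Since the indicial polynomial factors as (r - r_1)(r - r_2), D(n) = (r_1 + n - r_1)(r_1 + n - r_2) = n(n + 11/5).
Evaluating step by step (a_0 = 1):
  n = 1: D(1) = 1(1 + 11/5) = 16/5; numerator = -2(1) = -2; a_1 = (-2)/(16/5) = -5/8
  n = 2: D(2) = 2(2 + 11/5) = 42/5; numerator = -2(-5/8) + 2(1) = 13/4; a_2 = (13/4)/(42/5) = 65/168
  n = 3: D(3) = 3(3 + 11/5) = 78/5; numerator = -2(65/168) + 2(-5/8) = -85/42; a_3 = (-85/42)/(78/5) = -425/3276
  n = 4: D(4) = 4(4 + 11/5) = 124/5; numerator = -2(-425/3276) + 2(65/168) = 3385/3276; a_4 = (3385/3276)/(124/5) = 16925/406224

r = 6/5; a_0 = 1; a_1 = -5/8; a_2 = 65/168; a_3 = -425/3276; a_4 = 16925/406224


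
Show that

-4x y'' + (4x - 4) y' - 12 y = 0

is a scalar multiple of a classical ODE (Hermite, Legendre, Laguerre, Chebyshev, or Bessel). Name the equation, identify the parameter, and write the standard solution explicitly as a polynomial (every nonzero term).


All three coefficients share the factor -4; dividing through by -4 gives  x y'' + (1 - x) y' + 3 y = 0.
This matches the Laguerre equation x y'' + (1 - x) y' + n y = 0 with n = 3; the polynomial solution is L_3(x).
With y = sum_k a_k x^k, matching x^k gives (k+1)k a_{k+1} + (k+1) a_{k+1} - k a_k + n a_k = 0, i.e. (k+1)^2 a_{k+1} = (k - n) a_k = (k - 3) a_k. The right side vanishes at k = 3, so the series terminates at degree 3.
Standard normalization L_n(0) = 1 gives a_0 = 1. Work upward with a_{k+1} = (k - 3) a_k / (k+1)^2:
  a_1 = (0 - 3)(1) / 1^2 = -3/1 = -3
  a_2 = (1 - 3)(-3) / 2^2 = 6/4 = 3/2
  a_3 = (2 - 3)(3/2) / 3^2 = (-3/2)/9 = -1/6
Hence L_3(x) = -x^3/6 + 3 x^2/2 - 3 x + 1.

L_3(x); series = -x^3/6 + 3 x^2/2 - 3 x + 1


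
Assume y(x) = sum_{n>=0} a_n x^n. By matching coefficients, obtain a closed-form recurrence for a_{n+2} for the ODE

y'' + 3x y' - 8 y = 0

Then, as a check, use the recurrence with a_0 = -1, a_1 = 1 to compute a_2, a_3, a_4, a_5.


Substitute y = sum_n a_n x^n.
y''(x) has coefficient (n+2)(n+1) a_{n+2} at x^n;
3 x y'(x) has coefficient 3 n a_n at x^n (shift);
-8 y(x) has coefficient -8 a_n at x^n.
Matching x^n: (n+2)(n+1) a_{n+2} + (3n - 8) a_n = 0.
Thus a_{n+2} = (-3n + 8) / ((n+1)(n+2)) * a_n.

Check with a_0 = -1, a_1 = 1 (apply the recurrence for n = 0, 1, 2, 3): a_0 = -1, a_1 = 1, a_2 = -4, a_3 = 5/6, a_4 = -2/3, a_5 = -1/24.

a_(n+2) = (-3n + 8) / ((n+1)(n+2)) * a_n; check: a_0 = -1, a_1 = 1, a_2 = -4, a_3 = 5/6, a_4 = -2/3, a_5 = -1/24


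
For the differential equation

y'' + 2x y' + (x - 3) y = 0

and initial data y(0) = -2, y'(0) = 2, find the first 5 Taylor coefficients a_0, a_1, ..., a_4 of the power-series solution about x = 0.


Ansatz: y(x) = sum_{n>=0} a_n x^n, so y'(x) = sum_{n>=1} n a_n x^(n-1) and y''(x) = sum_{n>=2} n(n-1) a_n x^(n-2).
Substitute into P(x) y'' + Q(x) y' + R(x) y = 0 with P(x) = 1, Q(x) = 2x, R(x) = x - 3, and match powers of x.
Initial conditions: a_0 = -2, a_1 = 2.
Setting the coefficient of each power of x to zero and solving order by order (substituting the coefficients already found):
  x^0: 2 a_2 - 3 a_0 = 0  ->  2 a_2 = 3 a_0 = -6  ->  a_2 = -3
  x^1: 6 a_3 - a_1 + a_0 = 0  ->  6 a_3 = a_1 - a_0 = 4  ->  a_3 = 2/3
  x^2: 12 a_4 + a_2 + a_1 = 0  ->  12 a_4 = -a_2 - a_1 = 1  ->  a_4 = 1/12
Truncated series: y(x) = -2 + 2 x - 3 x^2 + (2/3) x^3 + (1/12) x^4 + O(x^5).

a_0 = -2; a_1 = 2; a_2 = -3; a_3 = 2/3; a_4 = 1/12


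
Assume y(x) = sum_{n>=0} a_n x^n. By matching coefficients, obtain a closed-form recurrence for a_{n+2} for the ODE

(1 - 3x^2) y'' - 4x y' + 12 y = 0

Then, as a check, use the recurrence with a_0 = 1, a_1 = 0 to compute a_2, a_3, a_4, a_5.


Substitute y = sum_n a_n x^n.
(1 - 3 x^2) y'' contributes (n+2)(n+1) a_{n+2} - 3 n(n-1) a_n at x^n.
-4 x y'(x) contributes -4 n a_n at x^n.
12 y(x) contributes 12 a_n at x^n.
Matching x^n: (n+2)(n+1) a_{n+2} + (-3 n(n-1) - 4 n + 12) a_n = 0.
Thus a_{n+2} = (3 n(n-1) + 4 n - 12) / ((n+1)(n+2)) * a_n.

Check with a_0 = 1, a_1 = 0 (apply the recurrence for n = 0, 1, 2, 3): a_0 = 1, a_1 = 0, a_2 = -6, a_3 = 0, a_4 = -1, a_5 = 0.

a_(n+2) = (3 n(n-1) + 4 n - 12) / ((n+1)(n+2)) * a_n; check: a_0 = 1, a_1 = 0, a_2 = -6, a_3 = 0, a_4 = -1, a_5 = 0


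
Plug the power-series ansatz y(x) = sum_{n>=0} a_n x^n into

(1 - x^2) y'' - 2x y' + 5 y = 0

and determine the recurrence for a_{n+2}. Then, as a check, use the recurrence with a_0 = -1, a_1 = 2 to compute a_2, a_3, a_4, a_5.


Substitute y = sum_n a_n x^n.
(1 - 1 x^2) y'' contributes (n+2)(n+1) a_{n+2} - n(n-1) a_n at x^n.
-2 x y'(x) contributes -2 n a_n at x^n.
5 y(x) contributes 5 a_n at x^n.
Matching x^n: (n+2)(n+1) a_{n+2} + (-n(n-1) - 2 n + 5) a_n = 0.
Thus a_{n+2} = (n(n-1) + 2 n - 5) / ((n+1)(n+2)) * a_n.

Check with a_0 = -1, a_1 = 2 (apply the recurrence for n = 0, 1, 2, 3): a_0 = -1, a_1 = 2, a_2 = 5/2, a_3 = -1, a_4 = 5/24, a_5 = -7/20.

a_(n+2) = (n(n-1) + 2 n - 5) / ((n+1)(n+2)) * a_n; check: a_0 = -1, a_1 = 2, a_2 = 5/2, a_3 = -1, a_4 = 5/24, a_5 = -7/20


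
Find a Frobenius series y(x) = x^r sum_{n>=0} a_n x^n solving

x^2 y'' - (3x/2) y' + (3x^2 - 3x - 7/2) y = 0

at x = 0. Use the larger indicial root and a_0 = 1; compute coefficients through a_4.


Write in Frobenius form y'' + (p(x)/x) y' + (q(x)/x^2) y = 0:
  p(x) = -3/2,  q(x) = 3x^2 - 3x - 7/2.
Indicial equation: r(r-1) + (-3/2) r + (-7/2) = 0 -> roots r_1 = 7/2, r_2 = -1.
Take r = r_1 = 7/2. Let y(x) = x^r sum_{n>=0} a_n x^n with a_0 = 1.
Substitute y = x^r sum a_n x^n and match x^{r+n}. The recurrence is
  D(n) a_n - 3 a_{n-1} + 3 a_{n-2} = 0,  where D(n) = (r+n)(r+n-1) + (-3/2)(r+n) + (-7/2).
  a_n = [3 a_{n-1} - 3 a_{n-2}] / D(n).
Since the indicial polynomial factors as (r - r_1)(r - r_2), D(n) = (r_1 + n - r_1)(r_1 + n - r_2) = n(n + 9/2).
Evaluating step by step (a_0 = 1):
  n = 1: D(1) = 1(1 + 9/2) = 11/2; numerator = 3(1) = 3; a_1 = (3)/(11/2) = 6/11
  n = 2: D(2) = 2(2 + 9/2) = 13; numerator = 3(6/11) - 3(1) = -15/11; a_2 = (-15/11)/(13) = -15/143
  n = 3: D(3) = 3(3 + 9/2) = 45/2; numerator = 3(-15/143) - 3(6/11) = -279/143; a_3 = (-279/143)/(45/2) = -62/715
  n = 4: D(4) = 4(4 + 9/2) = 34; numerator = 3(-62/715) - 3(-15/143) = 3/55; a_4 = (3/55)/(34) = 3/1870

r = 7/2; a_0 = 1; a_1 = 6/11; a_2 = -15/143; a_3 = -62/715; a_4 = 3/1870


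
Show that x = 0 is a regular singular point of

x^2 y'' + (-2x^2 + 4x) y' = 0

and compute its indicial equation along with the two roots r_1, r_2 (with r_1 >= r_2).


Divide by x^2 to reach normal form y'' + P_1(x) y' + P_2(x) y = 0 with P_1(x) = -2 + 4/x and P_2(x) = 0.
x = 0 is a singular point because the y'-coefficient -2 + 4/x has a pole at x = 0.
It is a regular singular point because x P_1(x) = p(x) = 4 - 2x and x^2 P_2(x) = q(x) = 0 are polynomials, hence analytic at x = 0.
p(0) = 4,  q(0) = 0.
Indicial equation: r(r-1) + p(0) r + q(0) = 0, i.e. r^2 + (p(0) - 1) r + q(0) = 0, i.e. r^2 + 3 r = 0.
Discriminant: (3)^2 - 4(0) = 9, so r = (-3 ± 3)/2.
Solving: r_1 = 0, r_2 = -3.

indicial: r^2 + 3 r = 0; roots r_1 = 0, r_2 = -3


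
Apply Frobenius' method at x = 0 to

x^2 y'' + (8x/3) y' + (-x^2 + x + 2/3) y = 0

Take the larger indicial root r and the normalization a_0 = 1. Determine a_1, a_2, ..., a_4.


Write in Frobenius form y'' + (p(x)/x) y' + (q(x)/x^2) y = 0:
  p(x) = 8/3,  q(x) = -x^2 + x + 2/3.
Indicial equation: r(r-1) + (8/3) r + (2/3) = 0 -> roots r_1 = -2/3, r_2 = -1.
Take r = r_1 = -2/3. Let y(x) = x^r sum_{n>=0} a_n x^n with a_0 = 1.
Substitute y = x^r sum a_n x^n and match x^{r+n}. The recurrence is
  D(n) a_n + 1 a_{n-1} - 1 a_{n-2} = 0,  where D(n) = (r+n)(r+n-1) + (8/3)(r+n) + (2/3).
  a_n = [-1 a_{n-1} + 1 a_{n-2}] / D(n).
Since the indicial polynomial factors as (r - r_1)(r - r_2), D(n) = (r_1 + n - r_1)(r_1 + n - r_2) = n(n + 1/3).
Evaluating step by step (a_0 = 1):
  n = 1: D(1) = 1(1 + 1/3) = 4/3; numerator = -1(1) = -1; a_1 = (-1)/(4/3) = -3/4
  n = 2: D(2) = 2(2 + 1/3) = 14/3; numerator = -1(-3/4) + 1(1) = 7/4; a_2 = (7/4)/(14/3) = 3/8
  n = 3: D(3) = 3(3 + 1/3) = 10; numerator = -1(3/8) + 1(-3/4) = -9/8; a_3 = (-9/8)/(10) = -9/80
  n = 4: D(4) = 4(4 + 1/3) = 52/3; numerator = -1(-9/80) + 1(3/8) = 39/80; a_4 = (39/80)/(52/3) = 9/320

r = -2/3; a_0 = 1; a_1 = -3/4; a_2 = 3/8; a_3 = -9/80; a_4 = 9/320


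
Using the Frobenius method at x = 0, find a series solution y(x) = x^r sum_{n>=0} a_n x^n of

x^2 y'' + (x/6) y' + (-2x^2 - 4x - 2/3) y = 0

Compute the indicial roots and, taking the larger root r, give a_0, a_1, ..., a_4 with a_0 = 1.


Write in Frobenius form y'' + (p(x)/x) y' + (q(x)/x^2) y = 0:
  p(x) = 1/6,  q(x) = -2x^2 - 4x - 2/3.
Indicial equation: r(r-1) + (1/6) r + (-2/3) = 0 -> roots r_1 = 4/3, r_2 = -1/2.
Take r = r_1 = 4/3. Let y(x) = x^r sum_{n>=0} a_n x^n with a_0 = 1.
Substitute y = x^r sum a_n x^n and match x^{r+n}. The recurrence is
  D(n) a_n - 4 a_{n-1} - 2 a_{n-2} = 0,  where D(n) = (r+n)(r+n-1) + (1/6)(r+n) + (-2/3).
  a_n = [4 a_{n-1} + 2 a_{n-2}] / D(n).
Since the indicial polynomial factors as (r - r_1)(r - r_2), D(n) = (r_1 + n - r_1)(r_1 + n - r_2) = n(n + 11/6).
Evaluating step by step (a_0 = 1):
  n = 1: D(1) = 1(1 + 11/6) = 17/6; numerator = 4(1) = 4; a_1 = (4)/(17/6) = 24/17
  n = 2: D(2) = 2(2 + 11/6) = 23/3; numerator = 4(24/17) + 2(1) = 130/17; a_2 = (130/17)/(23/3) = 390/391
  n = 3: D(3) = 3(3 + 11/6) = 29/2; numerator = 4(390/391) + 2(24/17) = 2664/391; a_3 = (2664/391)/(29/2) = 5328/11339
  n = 4: D(4) = 4(4 + 11/6) = 70/3; numerator = 4(5328/11339) + 2(390/391) = 43932/11339; a_4 = (43932/11339)/(70/3) = 9414/56695

r = 4/3; a_0 = 1; a_1 = 24/17; a_2 = 390/391; a_3 = 5328/11339; a_4 = 9414/56695


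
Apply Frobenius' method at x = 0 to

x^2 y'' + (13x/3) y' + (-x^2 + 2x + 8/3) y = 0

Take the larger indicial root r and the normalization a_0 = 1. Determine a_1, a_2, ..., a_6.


Write in Frobenius form y'' + (p(x)/x) y' + (q(x)/x^2) y = 0:
  p(x) = 13/3,  q(x) = -x^2 + 2x + 8/3.
Indicial equation: r(r-1) + (13/3) r + (8/3) = 0 -> roots r_1 = -4/3, r_2 = -2.
Take r = r_1 = -4/3. Let y(x) = x^r sum_{n>=0} a_n x^n with a_0 = 1.
Substitute y = x^r sum a_n x^n and match x^{r+n}. The recurrence is
  D(n) a_n + 2 a_{n-1} - 1 a_{n-2} = 0,  where D(n) = (r+n)(r+n-1) + (13/3)(r+n) + (8/3).
  a_n = [-2 a_{n-1} + 1 a_{n-2}] / D(n).
Since the indicial polynomial factors as (r - r_1)(r - r_2), D(n) = (r_1 + n - r_1)(r_1 + n - r_2) = n(n + 2/3).
Evaluating step by step (a_0 = 1):
  n = 1: D(1) = 1(1 + 2/3) = 5/3; numerator = -2(1) = -2; a_1 = (-2)/(5/3) = -6/5
  n = 2: D(2) = 2(2 + 2/3) = 16/3; numerator = -2(-6/5) + 1(1) = 17/5; a_2 = (17/5)/(16/3) = 51/80
  n = 3: D(3) = 3(3 + 2/3) = 11; numerator = -2(51/80) + 1(-6/5) = -99/40; a_3 = (-99/40)/(11) = -9/40
  n = 4: D(4) = 4(4 + 2/3) = 56/3; numerator = -2(-9/40) + 1(51/80) = 87/80; a_4 = (87/80)/(56/3) = 261/4480
  n = 5: D(5) = 5(5 + 2/3) = 85/3; numerator = -2(261/4480) + 1(-9/40) = -153/448; a_5 = (-153/448)/(85/3) = -27/2240
  n = 6: D(6) = 6(6 + 2/3) = 40; numerator = -2(-27/2240) + 1(261/4480) = 369/4480; a_6 = (369/4480)/(40) = 369/179200

r = -4/3; a_0 = 1; a_1 = -6/5; a_2 = 51/80; a_3 = -9/40; a_4 = 261/4480; a_5 = -27/2240; a_6 = 369/179200


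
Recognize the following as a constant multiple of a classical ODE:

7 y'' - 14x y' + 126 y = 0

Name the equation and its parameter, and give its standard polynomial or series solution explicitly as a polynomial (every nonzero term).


All three coefficients share the factor 7; dividing through by 7 gives  y'' - 2x y' + 18 y = 0.
This matches the Hermite equation y'' - 2x y' + 2n y = 0 with 2n = 18, so n = 9; the polynomial solution is H_9(x).
With y = sum_k a_k x^k, matching x^k gives (k+2)(k+1) a_{k+2} = 2(k - n) a_k = 2(k - 9) a_k. The right side vanishes at k = 9, so the series with the parity of 9 terminates at degree 9.
Standard normalization: leading coefficient of H_n is 2^n, so a_9 = 2^9 = 512. Work downward with a_k = (k+1)(k+2) a_{k+2} / (2(k - n)):
  a_7 = (8)(9)(512) / (2(7 - 9)) = 36864/(-4) = -9216
  a_5 = (6)(7)(-9216) / (2(5 - 9)) = -387072/(-8) = 48384
  a_3 = (4)(5)(48384) / (2(3 - 9)) = 967680/(-12) = -80640
  a_1 = (2)(3)(-80640) / (2(1 - 9)) = -483840/(-16) = 30240
Hence H_9(x) = 512 x^9 - 9216 x^7 + 48384 x^5 - 80640 x^3 + 30240 x.

H_9(x); series = 512 x^9 - 9216 x^7 + 48384 x^5 - 80640 x^3 + 30240 x


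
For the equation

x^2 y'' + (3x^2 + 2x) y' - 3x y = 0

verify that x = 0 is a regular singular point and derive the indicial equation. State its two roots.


Divide by x^2 to reach normal form y'' + P_1(x) y' + P_2(x) y = 0 with P_1(x) = 3 + 2/x and P_2(x) = -3/x.
x = 0 is a singular point because the y'-coefficient 3 + 2/x has a pole at x = 0 and the y-coefficient -3/x has a pole at x = 0.
It is a regular singular point because x P_1(x) = p(x) = 3x + 2 and x^2 P_2(x) = q(x) = -3x are polynomials, hence analytic at x = 0.
p(0) = 2,  q(0) = 0.
Indicial equation: r(r-1) + p(0) r + q(0) = 0, i.e. r^2 + (p(0) - 1) r + q(0) = 0, i.e. r^2 + 1 r = 0.
Discriminant: (1)^2 - 4(0) = 1, so r = (-1 ± 1)/2.
Solving: r_1 = 0, r_2 = -1.

indicial: r^2 + 1 r = 0; roots r_1 = 0, r_2 = -1


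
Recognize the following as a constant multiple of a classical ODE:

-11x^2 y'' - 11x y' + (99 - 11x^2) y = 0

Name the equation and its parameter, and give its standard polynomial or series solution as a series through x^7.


All three coefficients share the factor -11; dividing through by -11 gives  x^2 y'' + x y' + (x^2 - 9) y = 0.
This matches the Bessel equation x^2 y'' + x y' + (x^2 - nu^2) y = 0 with nu^2 = 9, so nu = 3; the solution bounded at x = 0 is J_3(x).
Frobenius at x = 0: indicial roots ±nu; for r = nu the recurrence k(k + 2nu) c_k = -c_{k-2} gives the standard series J_nu(x) = sum_{k>=0} (-1)^k / (k! (k+nu)!) (x/2)^(2k+nu). Evaluate the first 3 terms:
  k = 0: (-1)^0 / (0! * 3! * 2^3) x^3 = 1/(1*6*8) x^3 = (1/48) x^3
  k = 1: (-1)^1 / (1! * 4! * 2^5) x^5 = -1/(1*24*32) x^5 = (-1/768) x^5
  k = 2: (-1)^2 / (2! * 5! * 2^7) x^7 = 1/(2*120*128) x^7 = (1/30720) x^7
Hence J_3(x) = x^7/30720 - x^5/768 + x^3/48 + ....

J_3(x); series = x^7/30720 - x^5/768 + x^3/48


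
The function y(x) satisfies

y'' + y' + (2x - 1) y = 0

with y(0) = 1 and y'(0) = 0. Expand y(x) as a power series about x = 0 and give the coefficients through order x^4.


Ansatz: y(x) = sum_{n>=0} a_n x^n, so y'(x) = sum_{n>=1} n a_n x^(n-1) and y''(x) = sum_{n>=2} n(n-1) a_n x^(n-2).
Substitute into P(x) y'' + Q(x) y' + R(x) y = 0 with P(x) = 1, Q(x) = 1, R(x) = 2x - 1, and match powers of x.
Initial conditions: a_0 = 1, a_1 = 0.
Setting the coefficient of each power of x to zero and solving order by order (substituting the coefficients already found):
  x^0: 2 a_2 + a_1 - a_0 = 0  ->  2 a_2 = -a_1 + a_0 = 1  ->  a_2 = 1/2
  x^1: 6 a_3 + 2 a_2 - a_1 + 2 a_0 = 0  ->  6 a_3 = -2 a_2 + a_1 - 2 a_0 = -3  ->  a_3 = -1/2
  x^2: 12 a_4 + 3 a_3 - a_2 + 2 a_1 = 0  ->  12 a_4 = -3 a_3 + a_2 - 2 a_1 = 2  ->  a_4 = 1/6
Truncated series: y(x) = 1 + (1/2) x^2 - (1/2) x^3 + (1/6) x^4 + O(x^5).

a_0 = 1; a_1 = 0; a_2 = 1/2; a_3 = -1/2; a_4 = 1/6


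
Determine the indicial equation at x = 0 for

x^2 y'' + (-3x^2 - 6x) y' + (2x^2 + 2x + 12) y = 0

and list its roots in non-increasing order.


Divide by x^2 to reach normal form y'' + P_1(x) y' + P_2(x) y = 0 with P_1(x) = -3 - 6/x and P_2(x) = 2 + 2/x + 12/x^2.
x = 0 is a singular point because the y'-coefficient -3 - 6/x has a pole at x = 0 and the y-coefficient 2 + 2/x + 12/x^2 has a pole at x = 0.
It is a regular singular point because x P_1(x) = p(x) = -3x - 6 and x^2 P_2(x) = q(x) = 2x^2 + 2x + 12 are polynomials, hence analytic at x = 0.
p(0) = -6,  q(0) = 12.
Indicial equation: r(r-1) + p(0) r + q(0) = 0, i.e. r^2 + (p(0) - 1) r + q(0) = 0, i.e. r^2 - 7 r + 12 = 0.
Discriminant: (-7)^2 - 4(12) = 1, so r = (7 ± 1)/2.
Solving: r_1 = 4, r_2 = 3.

indicial: r^2 - 7 r + 12 = 0; roots r_1 = 4, r_2 = 3


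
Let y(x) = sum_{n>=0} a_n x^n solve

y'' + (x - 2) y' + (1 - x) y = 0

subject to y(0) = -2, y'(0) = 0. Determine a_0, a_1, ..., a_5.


Ansatz: y(x) = sum_{n>=0} a_n x^n, so y'(x) = sum_{n>=1} n a_n x^(n-1) and y''(x) = sum_{n>=2} n(n-1) a_n x^(n-2).
Substitute into P(x) y'' + Q(x) y' + R(x) y = 0 with P(x) = 1, Q(x) = x - 2, R(x) = 1 - x, and match powers of x.
Initial conditions: a_0 = -2, a_1 = 0.
Setting the coefficient of each power of x to zero and solving order by order (substituting the coefficients already found):
  x^0: 2 a_2 - 2 a_1 + a_0 = 0  ->  2 a_2 = 2 a_1 - a_0 = 2  ->  a_2 = 1
  x^1: 6 a_3 - 4 a_2 + 2 a_1 - a_0 = 0  ->  6 a_3 = 4 a_2 - 2 a_1 + a_0 = 2  ->  a_3 = 1/3
  x^2: 12 a_4 - 6 a_3 + 3 a_2 - a_1 = 0  ->  12 a_4 = 6 a_3 - 3 a_2 + a_1 = -1  ->  a_4 = -1/12
  x^3: 20 a_5 - 8 a_4 + 4 a_3 - a_2 = 0  ->  20 a_5 = 8 a_4 - 4 a_3 + a_2 = -1  ->  a_5 = -1/20
Truncated series: y(x) = -2 + x^2 + (1/3) x^3 - (1/12) x^4 - (1/20) x^5 + O(x^6).

a_0 = -2; a_1 = 0; a_2 = 1; a_3 = 1/3; a_4 = -1/12; a_5 = -1/20


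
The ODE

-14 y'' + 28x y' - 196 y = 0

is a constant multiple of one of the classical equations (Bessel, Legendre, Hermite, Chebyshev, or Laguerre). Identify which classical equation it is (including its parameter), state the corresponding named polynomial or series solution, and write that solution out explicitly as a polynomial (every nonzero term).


All three coefficients share the factor -14; dividing through by -14 gives  y'' - 2x y' + 14 y = 0.
This matches the Hermite equation y'' - 2x y' + 2n y = 0 with 2n = 14, so n = 7; the polynomial solution is H_7(x).
With y = sum_k a_k x^k, matching x^k gives (k+2)(k+1) a_{k+2} = 2(k - n) a_k = 2(k - 7) a_k. The right side vanishes at k = 7, so the series with the parity of 7 terminates at degree 7.
Standard normalization: leading coefficient of H_n is 2^n, so a_7 = 2^7 = 128. Work downward with a_k = (k+1)(k+2) a_{k+2} / (2(k - n)):
  a_5 = (6)(7)(128) / (2(5 - 7)) = 5376/(-4) = -1344
  a_3 = (4)(5)(-1344) / (2(3 - 7)) = -26880/(-8) = 3360
  a_1 = (2)(3)(3360) / (2(1 - 7)) = 20160/(-12) = -1680
Hence H_7(x) = 128 x^7 - 1344 x^5 + 3360 x^3 - 1680 x.

H_7(x); series = 128 x^7 - 1344 x^5 + 3360 x^3 - 1680 x


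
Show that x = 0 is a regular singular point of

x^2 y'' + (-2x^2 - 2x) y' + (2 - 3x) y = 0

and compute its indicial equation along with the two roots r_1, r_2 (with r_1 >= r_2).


Divide by x^2 to reach normal form y'' + P_1(x) y' + P_2(x) y = 0 with P_1(x) = -2 - 2/x and P_2(x) = -3/x + 2/x^2.
x = 0 is a singular point because the y'-coefficient -2 - 2/x has a pole at x = 0 and the y-coefficient -3/x + 2/x^2 has a pole at x = 0.
It is a regular singular point because x P_1(x) = p(x) = -2x - 2 and x^2 P_2(x) = q(x) = 2 - 3x are polynomials, hence analytic at x = 0.
p(0) = -2,  q(0) = 2.
Indicial equation: r(r-1) + p(0) r + q(0) = 0, i.e. r^2 + (p(0) - 1) r + q(0) = 0, i.e. r^2 - 3 r + 2 = 0.
Discriminant: (-3)^2 - 4(2) = 1, so r = (3 ± 1)/2.
Solving: r_1 = 2, r_2 = 1.

indicial: r^2 - 3 r + 2 = 0; roots r_1 = 2, r_2 = 1


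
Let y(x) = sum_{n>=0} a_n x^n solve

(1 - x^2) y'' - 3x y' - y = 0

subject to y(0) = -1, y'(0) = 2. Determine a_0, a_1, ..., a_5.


Ansatz: y(x) = sum_{n>=0} a_n x^n, so y'(x) = sum_{n>=1} n a_n x^(n-1) and y''(x) = sum_{n>=2} n(n-1) a_n x^(n-2).
Substitute into P(x) y'' + Q(x) y' + R(x) y = 0 with P(x) = 1 - x^2, Q(x) = -3x, R(x) = -1, and match powers of x.
Initial conditions: a_0 = -1, a_1 = 2.
Setting the coefficient of each power of x to zero and solving order by order (substituting the coefficients already found):
  x^0: 2 a_2 - a_0 = 0  ->  2 a_2 = a_0 = -1  ->  a_2 = -1/2
  x^1: 6 a_3 - 4 a_1 = 0  ->  6 a_3 = 4 a_1 = 8  ->  a_3 = 4/3
  x^2: 12 a_4 - 9 a_2 = 0  ->  12 a_4 = 9 a_2 = -9/2  ->  a_4 = -3/8
  x^3: 20 a_5 - 16 a_3 = 0  ->  20 a_5 = 16 a_3 = 64/3  ->  a_5 = 16/15
Truncated series: y(x) = -1 + 2 x - (1/2) x^2 + (4/3) x^3 - (3/8) x^4 + (16/15) x^5 + O(x^6).

a_0 = -1; a_1 = 2; a_2 = -1/2; a_3 = 4/3; a_4 = -3/8; a_5 = 16/15


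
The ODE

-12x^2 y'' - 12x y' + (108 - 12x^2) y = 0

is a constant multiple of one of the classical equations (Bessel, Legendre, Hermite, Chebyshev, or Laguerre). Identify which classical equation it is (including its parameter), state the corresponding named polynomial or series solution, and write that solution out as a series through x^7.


All three coefficients share the factor -12; dividing through by -12 gives  x^2 y'' + x y' + (x^2 - 9) y = 0.
This matches the Bessel equation x^2 y'' + x y' + (x^2 - nu^2) y = 0 with nu^2 = 9, so nu = 3; the solution bounded at x = 0 is J_3(x).
Frobenius at x = 0: indicial roots ±nu; for r = nu the recurrence k(k + 2nu) c_k = -c_{k-2} gives the standard series J_nu(x) = sum_{k>=0} (-1)^k / (k! (k+nu)!) (x/2)^(2k+nu). Evaluate the first 3 terms:
  k = 0: (-1)^0 / (0! * 3! * 2^3) x^3 = 1/(1*6*8) x^3 = (1/48) x^3
  k = 1: (-1)^1 / (1! * 4! * 2^5) x^5 = -1/(1*24*32) x^5 = (-1/768) x^5
  k = 2: (-1)^2 / (2! * 5! * 2^7) x^7 = 1/(2*120*128) x^7 = (1/30720) x^7
Hence J_3(x) = x^7/30720 - x^5/768 + x^3/48 + ....

J_3(x); series = x^7/30720 - x^5/768 + x^3/48


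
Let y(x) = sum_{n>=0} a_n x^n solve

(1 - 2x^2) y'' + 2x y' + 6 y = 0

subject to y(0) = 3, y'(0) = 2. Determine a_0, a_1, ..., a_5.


Ansatz: y(x) = sum_{n>=0} a_n x^n, so y'(x) = sum_{n>=1} n a_n x^(n-1) and y''(x) = sum_{n>=2} n(n-1) a_n x^(n-2).
Substitute into P(x) y'' + Q(x) y' + R(x) y = 0 with P(x) = 1 - 2x^2, Q(x) = 2x, R(x) = 6, and match powers of x.
Initial conditions: a_0 = 3, a_1 = 2.
Setting the coefficient of each power of x to zero and solving order by order (substituting the coefficients already found):
  x^0: 2 a_2 + 6 a_0 = 0  ->  2 a_2 = -6 a_0 = -18  ->  a_2 = -9
  x^1: 6 a_3 + 8 a_1 = 0  ->  6 a_3 = -8 a_1 = -16  ->  a_3 = -8/3
  x^2: 12 a_4 + 6 a_2 = 0  ->  12 a_4 = -6 a_2 = 54  ->  a_4 = 9/2
  x^3: 20 a_5 = 0  ->  a_5 = 0
Truncated series: y(x) = 3 + 2 x - 9 x^2 - (8/3) x^3 + (9/2) x^4 + O(x^6).

a_0 = 3; a_1 = 2; a_2 = -9; a_3 = -8/3; a_4 = 9/2; a_5 = 0


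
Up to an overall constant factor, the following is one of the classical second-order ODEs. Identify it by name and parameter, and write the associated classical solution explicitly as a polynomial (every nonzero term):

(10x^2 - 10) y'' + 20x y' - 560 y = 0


All three coefficients share the factor -10; dividing through by -10 gives  (1 - x^2) y'' - 2x y' + 56 y = 0.
This matches the Legendre equation (1 - x^2) y'' - 2x y' + n(n+1) y = 0 (note the -2x y' term) with n(n+1) = 56, so n = 7; the polynomial solution is P_7(x).
With y = sum_k a_k x^k, matching x^k gives (k+2)(k+1) a_{k+2} = [k(k+1) - n(n+1)] a_k = (k - 7)(k + 8) a_k. The right side vanishes at k = 7, so the series with the parity of 7 terminates at degree 7.
Standard normalization (P_n(1) = 1): leading coefficient (2n)!/(2^n (n!)^2) = 87178291200/(128*25401600) = 429/16, so a_7 = 429/16. Work downward with a_k = (k+1)(k+2) a_{k+2} / ((k - 7)(k + 8)):
  a_5 = (6)(7)(429/16) / ((5 - 7)(5 + 8)) = (9009/8)/(-26) = -693/16
  a_3 = (4)(5)(-693/16) / ((3 - 7)(3 + 8)) = (-3465/4)/(-44) = 315/16
  a_1 = (2)(3)(315/16) / ((1 - 7)(1 + 8)) = (945/8)/(-54) = -35/16
Hence P_7(x) = 429 x^7/16 - 693 x^5/16 + 315 x^3/16 - 35 x/16.

P_7(x); series = 429 x^7/16 - 693 x^5/16 + 315 x^3/16 - 35 x/16


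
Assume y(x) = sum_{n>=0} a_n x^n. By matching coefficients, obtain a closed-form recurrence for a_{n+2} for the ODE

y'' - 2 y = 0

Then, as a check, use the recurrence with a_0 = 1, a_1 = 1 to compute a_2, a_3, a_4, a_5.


Substitute y = sum_n a_n x^n into y'' + (const) y = 0.
y''(x) = sum_{n>=0} (n+2)(n+1) a_{n+2} x^n.
The ODE becomes sum_n [(n+2)(n+1) a_{n+2} - 2 a_n] x^n = 0.
Setting each coefficient to zero gives the recurrence:
  (n+2)(n+1) a_{n+2} - 2 a_n = 0,
  a_{n+2} = 2 / ((n+1)(n+2)) a_n.

Check with a_0 = 1, a_1 = 1 (apply the recurrence for n = 0, 1, 2, 3): a_0 = 1, a_1 = 1, a_2 = 1, a_3 = 1/3, a_4 = 1/6, a_5 = 1/30.

a_{n+2} = 2/((n+1)(n+2)) * a_n; check: a_0 = 1, a_1 = 1, a_2 = 1, a_3 = 1/3, a_4 = 1/6, a_5 = 1/30


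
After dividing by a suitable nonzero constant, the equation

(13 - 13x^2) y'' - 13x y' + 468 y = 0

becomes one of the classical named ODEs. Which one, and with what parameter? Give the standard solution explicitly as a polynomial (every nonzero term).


All three coefficients share the factor 13; dividing through by 13 gives  (1 - x^2) y'' - x y' + 36 y = 0.
This matches the Chebyshev equation (1 - x^2) y'' - x y' + n^2 y = 0 (note the -x y' term, not -2x y') with n^2 = 36, so n = 6; the polynomial solution is T_6(x).
With y = sum_k a_k x^k, matching x^k gives (k+2)(k+1) a_{k+2} = (k^2 - n^2) a_k = (k - 6)(k + 6) a_k. The right side vanishes at k = 6, so the series with the parity of 6 terminates at degree 6.
Standard normalization: leading coefficient of T_n is 2^(n-1), so a_6 = 2^5 = 32. Work downward with a_k = (k+1)(k+2) a_{k+2} / ((k - 6)(k + 6)):
  a_4 = (5)(6)(32) / ((4 - 6)(4 + 6)) = 960/(-20) = -48
  a_2 = (3)(4)(-48) / ((2 - 6)(2 + 6)) = -576/(-32) = 18
  a_0 = (1)(2)(18) / ((0 - 6)(0 + 6)) = 36/(-36) = -1
Hence T_6(x) = 32 x^6 - 48 x^4 + 18 x^2 - 1.

T_6(x); series = 32 x^6 - 48 x^4 + 18 x^2 - 1


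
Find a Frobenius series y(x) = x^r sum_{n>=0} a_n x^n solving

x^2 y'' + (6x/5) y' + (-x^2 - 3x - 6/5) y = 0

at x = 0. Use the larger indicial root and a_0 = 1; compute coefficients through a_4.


Write in Frobenius form y'' + (p(x)/x) y' + (q(x)/x^2) y = 0:
  p(x) = 6/5,  q(x) = -x^2 - 3x - 6/5.
Indicial equation: r(r-1) + (6/5) r + (-6/5) = 0 -> roots r_1 = 1, r_2 = -6/5.
Take r = r_1 = 1. Let y(x) = x^r sum_{n>=0} a_n x^n with a_0 = 1.
Substitute y = x^r sum a_n x^n and match x^{r+n}. The recurrence is
  D(n) a_n - 3 a_{n-1} - 1 a_{n-2} = 0,  where D(n) = (r+n)(r+n-1) + (6/5)(r+n) + (-6/5).
  a_n = [3 a_{n-1} + 1 a_{n-2}] / D(n).
Since the indicial polynomial factors as (r - r_1)(r - r_2), D(n) = (r_1 + n - r_1)(r_1 + n - r_2) = n(n + 11/5).
Evaluating step by step (a_0 = 1):
  n = 1: D(1) = 1(1 + 11/5) = 16/5; numerator = 3(1) = 3; a_1 = (3)/(16/5) = 15/16
  n = 2: D(2) = 2(2 + 11/5) = 42/5; numerator = 3(15/16) + 1(1) = 61/16; a_2 = (61/16)/(42/5) = 305/672
  n = 3: D(3) = 3(3 + 11/5) = 78/5; numerator = 3(305/672) + 1(15/16) = 515/224; a_3 = (515/224)/(78/5) = 2575/17472
  n = 4: D(4) = 4(4 + 11/5) = 124/5; numerator = 3(2575/17472) + 1(305/672) = 15655/17472; a_4 = (15655/17472)/(124/5) = 2525/69888

r = 1; a_0 = 1; a_1 = 15/16; a_2 = 305/672; a_3 = 2575/17472; a_4 = 2525/69888


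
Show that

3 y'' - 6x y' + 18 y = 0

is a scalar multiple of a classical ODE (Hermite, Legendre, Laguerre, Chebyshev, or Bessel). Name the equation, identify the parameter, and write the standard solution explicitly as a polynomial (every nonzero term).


All three coefficients share the factor 3; dividing through by 3 gives  y'' - 2x y' + 6 y = 0.
This matches the Hermite equation y'' - 2x y' + 2n y = 0 with 2n = 6, so n = 3; the polynomial solution is H_3(x).
With y = sum_k a_k x^k, matching x^k gives (k+2)(k+1) a_{k+2} = 2(k - n) a_k = 2(k - 3) a_k. The right side vanishes at k = 3, so the series with the parity of 3 terminates at degree 3.
Standard normalization: leading coefficient of H_n is 2^n, so a_3 = 2^3 = 8. Work downward with a_k = (k+1)(k+2) a_{k+2} / (2(k - n)):
  a_1 = (2)(3)(8) / (2(1 - 3)) = 48/(-4) = -12
Hence H_3(x) = 8 x^3 - 12 x.

H_3(x); series = 8 x^3 - 12 x
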